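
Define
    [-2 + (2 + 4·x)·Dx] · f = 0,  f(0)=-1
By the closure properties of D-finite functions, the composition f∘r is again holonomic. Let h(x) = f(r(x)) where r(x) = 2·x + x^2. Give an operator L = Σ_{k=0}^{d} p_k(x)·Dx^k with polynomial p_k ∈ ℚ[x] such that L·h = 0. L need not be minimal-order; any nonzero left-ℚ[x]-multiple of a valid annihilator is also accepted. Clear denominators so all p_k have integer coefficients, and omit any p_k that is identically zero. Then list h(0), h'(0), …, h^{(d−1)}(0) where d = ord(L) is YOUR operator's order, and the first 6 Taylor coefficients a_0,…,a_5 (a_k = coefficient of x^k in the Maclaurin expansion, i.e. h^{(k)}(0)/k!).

f: a_k = -1, -1, 1/2, -1/2, 5/8, -7/8, …
h₀=f(r): pull back L_f along r ⇒ L₀.
L = (-2 - 2·x) + (1 + 4·x + 2·x^2)·Dx  (order 1).
h: a_k = -1, -2, 1, -2, 9/2, -11, …
ICs: h(0) = -1.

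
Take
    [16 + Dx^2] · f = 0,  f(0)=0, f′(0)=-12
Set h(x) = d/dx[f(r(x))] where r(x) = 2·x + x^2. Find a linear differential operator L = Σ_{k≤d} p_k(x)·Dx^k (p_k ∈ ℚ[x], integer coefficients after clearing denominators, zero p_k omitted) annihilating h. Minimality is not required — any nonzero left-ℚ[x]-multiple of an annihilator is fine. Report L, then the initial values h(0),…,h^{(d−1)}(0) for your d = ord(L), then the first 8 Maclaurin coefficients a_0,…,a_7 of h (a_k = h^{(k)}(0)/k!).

L = (67 + 256·x + 384·x^2 + 256·x^3 + 64·x^4) + (-3 - 3·x)·Dx + (1 + 2·x + x^2)·Dx^2  (order 2).
h: a_k = -24, -24, 768, 1536, -3136, -12096, -83968/15, 401408/15, …
ICs: h(0) = -24, h′(0) = -24.

f: a_k = 0, -12, 0, 32, 0, -128/5, 0, 1024/105, …
f∘r: x↦r, Dx↦Dx/r' in L_f ⇒ L₀.
h₀' ⇒ L via d/dx closure of L₀.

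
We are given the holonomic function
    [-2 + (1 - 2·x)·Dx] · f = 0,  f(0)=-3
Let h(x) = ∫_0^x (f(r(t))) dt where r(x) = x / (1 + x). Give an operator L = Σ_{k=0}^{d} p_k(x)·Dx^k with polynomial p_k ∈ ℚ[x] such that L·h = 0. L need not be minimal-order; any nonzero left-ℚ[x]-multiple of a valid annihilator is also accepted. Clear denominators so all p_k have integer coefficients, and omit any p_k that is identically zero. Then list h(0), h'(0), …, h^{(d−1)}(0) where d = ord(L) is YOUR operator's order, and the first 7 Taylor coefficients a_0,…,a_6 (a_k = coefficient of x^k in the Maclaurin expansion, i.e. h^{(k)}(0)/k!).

L = 2·Dx + (-1 + x^2)·Dx^2  (order 2).
h: a_k = 0, -3, -3, -2, -3/2, -6/5, -1, …
ICs: h(0) = 0, h′(0) = -3.

f: a_k = -3, -6, -12, -24, -48, -96, -192, …
L₀ from L_f via x↦r, Dx↦r'^{-1}Dx.
h=∫h₀ ⇒ L = L₀·Dx.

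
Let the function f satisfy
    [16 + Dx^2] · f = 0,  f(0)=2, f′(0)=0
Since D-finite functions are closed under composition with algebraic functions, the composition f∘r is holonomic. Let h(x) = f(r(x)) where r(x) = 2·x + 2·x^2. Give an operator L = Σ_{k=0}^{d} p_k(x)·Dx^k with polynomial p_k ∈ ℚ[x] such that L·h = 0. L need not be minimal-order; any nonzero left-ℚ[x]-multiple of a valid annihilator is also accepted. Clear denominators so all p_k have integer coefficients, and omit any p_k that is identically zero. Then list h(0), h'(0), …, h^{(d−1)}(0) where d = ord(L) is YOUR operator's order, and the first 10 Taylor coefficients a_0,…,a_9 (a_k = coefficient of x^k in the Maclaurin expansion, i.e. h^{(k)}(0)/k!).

L = (64 + 384·x + 768·x^2 + 512·x^3) - 2·Dx + (1 + 2·x)·Dx^2  (order 2).
h: a_k = 2, 0, -64, -128, 832/3, 4096/3, 59392/45, -45056/15, -3070976/315, -2490368/315, …
ICs: h(0) = 2, h′(0) = 0.

f: a_k = 2, 0, -16, 0, 64/3, 0, -512/45, 0, 1024/315, 0, …
f∘r: x↦r, Dx↦Dx/r' in L_f ⇒ L₀.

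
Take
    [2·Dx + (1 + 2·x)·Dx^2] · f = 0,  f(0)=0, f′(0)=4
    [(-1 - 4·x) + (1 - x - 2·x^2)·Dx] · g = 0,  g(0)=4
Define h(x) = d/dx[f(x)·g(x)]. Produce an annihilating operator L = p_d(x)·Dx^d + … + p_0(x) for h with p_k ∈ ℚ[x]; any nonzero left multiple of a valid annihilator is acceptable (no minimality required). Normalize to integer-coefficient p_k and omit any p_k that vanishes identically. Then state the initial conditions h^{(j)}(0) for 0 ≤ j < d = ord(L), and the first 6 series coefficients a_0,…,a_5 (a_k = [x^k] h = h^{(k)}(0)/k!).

L = (60 + 216·x + 288·x^2) + (5 + 66·x + 240·x^2 + 224·x^3)·Dx + (-3 - 11·x + 4·x^2 + 44·x^3 + 32·x^4)·Dx^2  (order 2).
h: a_k = 16, 0, 160, 256/3, 896, 4096/5, …
ICs: h(0) = 16, h′(0) = 0.

f: a_k = 0, 4, -4, 16/3, -8, 64/5, …
g: a_k = 4, 4, 12, 20, 44, 84, …
Product ⇒ symmetric product L₀, ord ≤ 2.
h=h₀': d/dx-closure on L₀ ⇒ L.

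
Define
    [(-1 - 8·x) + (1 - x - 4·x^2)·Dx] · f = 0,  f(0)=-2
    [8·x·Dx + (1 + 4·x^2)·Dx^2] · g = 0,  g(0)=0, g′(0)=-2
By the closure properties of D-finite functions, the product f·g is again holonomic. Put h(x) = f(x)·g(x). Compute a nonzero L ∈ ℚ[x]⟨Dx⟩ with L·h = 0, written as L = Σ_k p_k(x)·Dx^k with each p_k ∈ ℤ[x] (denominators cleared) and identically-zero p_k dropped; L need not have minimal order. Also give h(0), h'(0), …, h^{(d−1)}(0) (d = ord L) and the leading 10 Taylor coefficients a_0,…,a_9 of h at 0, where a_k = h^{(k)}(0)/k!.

f: a_k = -2, -2, -10, -18, -58, -130, -362, -882, -2330, -5858, …
g: a_k = 0, -2, 0, 8/3, 0, -32/5, 0, 128/7, 0, -512/9, …
Product ⇒ symmetric product L₀, ord ≤ 2.
L = (8 + 8·x + 96·x^2) + (2 + 8·x + 16·x^2 + 96·x^3)·Dx + (-1 + x + 4·x^3 + 16·x^4)·Dx^2  (order 2).
h: a_k = 0, 4, 4, 44/3, 92/3, 1532/15, 1124/5, 12532/21, 157076/105, 1258988/315, …
ICs: h(0) = 0, h′(0) = 4.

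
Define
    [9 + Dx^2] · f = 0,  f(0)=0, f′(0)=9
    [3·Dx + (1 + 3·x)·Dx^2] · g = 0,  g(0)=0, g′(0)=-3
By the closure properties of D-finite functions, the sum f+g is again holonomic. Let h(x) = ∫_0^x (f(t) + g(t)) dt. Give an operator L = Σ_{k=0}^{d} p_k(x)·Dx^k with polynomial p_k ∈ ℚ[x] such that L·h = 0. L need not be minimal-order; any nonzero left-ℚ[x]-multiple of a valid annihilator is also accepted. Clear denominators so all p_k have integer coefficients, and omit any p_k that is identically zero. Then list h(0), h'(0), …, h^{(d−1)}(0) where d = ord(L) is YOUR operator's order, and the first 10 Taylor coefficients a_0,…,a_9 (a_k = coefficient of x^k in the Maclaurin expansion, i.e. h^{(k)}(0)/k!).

f: a_k = 0, 9, 0, -27/2, 0, 243/40, 0, -729/560, 0, 729/4480, …
g: a_k = 0, -3, 9/2, -9, 81/4, -243/5, 243/2, -2187/7, 6561/8, -2187, …
Sum ⇒ L₀ = lclm(L_f,L_g) in ℚ(x)⟨Dx⟩.
h=∫h₀ ⇒ L = L₀·Dx.
L = (63 + 54·x + 81·x^2)·Dx^2 + (9 + 45·x + 81·x^2 + 81·x^3)·Dx^3 + (7 + 6·x + 9·x^2)·Dx^4 + (1 + 5·x + 9·x^2 + 9·x^3)·Dx^5  (order 5).
h: a_k = 0, 0, 3, 3/2, -45/8, 81/20, -567/80, 243/14, -175689/4480, 729/8, …
ICs: h(0) = 0, h′(0) = 0, h′′(0) = 6, h′′′(0) = 9, h′′′′(0) = -135.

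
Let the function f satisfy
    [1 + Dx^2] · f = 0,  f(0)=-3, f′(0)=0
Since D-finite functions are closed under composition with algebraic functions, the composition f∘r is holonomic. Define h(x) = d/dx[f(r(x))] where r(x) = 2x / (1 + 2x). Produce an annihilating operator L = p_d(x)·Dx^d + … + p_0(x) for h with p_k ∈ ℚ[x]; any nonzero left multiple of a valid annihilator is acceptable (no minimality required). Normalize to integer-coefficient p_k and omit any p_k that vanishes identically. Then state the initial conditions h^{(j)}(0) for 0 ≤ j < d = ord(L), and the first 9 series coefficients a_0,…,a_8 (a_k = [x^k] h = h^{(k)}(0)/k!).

L = (28 + 96·x + 96·x^2) + (12 + 72·x + 144·x^2 + 96·x^3)·Dx + (1 + 8·x + 24·x^2 + 32·x^3 + 16·x^4)·Dx^2  (order 2).
h: a_k = 0, 12, -72, 280, -880, 12008/5, -29232/5, 267184/21, -843936/35, …
ICs: h(0) = 0, h′(0) = 12.

f: a_k = -3, 0, 3/2, 0, -1/8, 0, 1/240, 0, -1/13440, …
h₀=f(r): pull back L_f along r ⇒ L₀.
h=h₀': d/dx-closure on L₀ ⇒ L.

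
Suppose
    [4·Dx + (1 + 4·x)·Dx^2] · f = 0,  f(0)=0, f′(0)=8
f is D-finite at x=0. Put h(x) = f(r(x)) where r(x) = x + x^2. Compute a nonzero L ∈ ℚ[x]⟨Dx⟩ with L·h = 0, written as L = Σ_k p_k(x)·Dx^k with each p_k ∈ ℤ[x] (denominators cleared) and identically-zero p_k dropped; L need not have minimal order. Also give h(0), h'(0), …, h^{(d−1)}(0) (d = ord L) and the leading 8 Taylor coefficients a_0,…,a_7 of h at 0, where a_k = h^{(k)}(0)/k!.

L = 2·Dx + (1 + 2·x)·Dx^2  (order 2).
h: a_k = 0, 8, -8, 32/3, -16, 128/5, -128/3, 512/7, …
ICs: h(0) = 0, h′(0) = 8.

f: a_k = 0, 8, -16, 128/3, -128, 2048/5, -4096/3, 32768/7, …
Substitute x→r, Dx→(1/r')Dx; clear ⇒ L₀.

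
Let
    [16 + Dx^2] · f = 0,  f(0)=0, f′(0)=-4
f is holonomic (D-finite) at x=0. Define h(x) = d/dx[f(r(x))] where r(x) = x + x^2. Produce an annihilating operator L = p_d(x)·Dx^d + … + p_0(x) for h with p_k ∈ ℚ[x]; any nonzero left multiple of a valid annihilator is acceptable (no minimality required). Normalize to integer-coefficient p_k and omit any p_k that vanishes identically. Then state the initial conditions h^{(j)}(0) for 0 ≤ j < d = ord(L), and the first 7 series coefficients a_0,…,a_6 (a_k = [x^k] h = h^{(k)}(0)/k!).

f: a_k = 0, -4, 0, 32/3, 0, -128/15, 0, …
L₀ from L_f via x↦r, Dx↦r'^{-1}Dx.
h₀' ⇒ L via d/dx closure of L₀.
L = (28 + 128·x + 384·x^2 + 512·x^3 + 256·x^4) + (-6 - 12·x)·Dx + (1 + 4·x + 4·x^2)·Dx^2  (order 2).
h: a_k = -4, -8, 32, 128, 352/3, -192, -25856/45, …
ICs: h(0) = -4, h′(0) = -8.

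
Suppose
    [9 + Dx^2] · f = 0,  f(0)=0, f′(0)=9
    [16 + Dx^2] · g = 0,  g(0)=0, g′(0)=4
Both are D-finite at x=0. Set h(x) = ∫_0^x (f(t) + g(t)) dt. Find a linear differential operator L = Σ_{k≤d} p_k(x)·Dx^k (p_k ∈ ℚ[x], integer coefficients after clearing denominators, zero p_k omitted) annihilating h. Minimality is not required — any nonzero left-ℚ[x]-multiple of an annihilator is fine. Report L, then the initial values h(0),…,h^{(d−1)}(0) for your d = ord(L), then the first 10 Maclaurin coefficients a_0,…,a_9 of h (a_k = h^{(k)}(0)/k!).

f: a_k = 0, 9, 0, -27/2, 0, 243/40, 0, -729/560, 0, 729/4480, …
g: a_k = 0, 4, 0, -32/3, 0, 128/15, 0, -1024/315, 0, 2048/2835, …
h₀=f+g: left-lcm gives L₀, ord ≤ 4.
∫: right-multiply L₀ by Dx.
L = 144·Dx + 25·Dx^3 + Dx^5  (order 5).
h: a_k = 0, 0, 13/2, 0, -145/24, 0, 1753/720, 0, -4589/8064, 0, …
ICs: h(0) = 0, h′(0) = 0, h′′(0) = 13, h′′′(0) = 0, h′′′′(0) = -145.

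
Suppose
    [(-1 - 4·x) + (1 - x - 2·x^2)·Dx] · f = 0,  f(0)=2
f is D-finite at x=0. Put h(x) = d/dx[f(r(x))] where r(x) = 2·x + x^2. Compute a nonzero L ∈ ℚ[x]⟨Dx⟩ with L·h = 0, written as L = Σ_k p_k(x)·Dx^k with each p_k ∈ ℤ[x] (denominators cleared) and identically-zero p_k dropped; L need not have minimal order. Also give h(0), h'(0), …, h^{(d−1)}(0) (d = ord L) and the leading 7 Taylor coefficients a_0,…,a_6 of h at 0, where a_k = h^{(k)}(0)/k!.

L = (13 + 52·x + 186·x^2 + 160·x^3 + 40·x^4) + (-1 - 5·x + 26·x^2 + 62·x^3 + 40·x^4 + 8·x^5)·Dx  (order 1).
h: a_k = 4, 52, 312, 1912, 10540, 56412, 292656, …
ICs: h(0) = 4.

f: a_k = 2, 2, 6, 10, 22, 42, 86, …
L₀ from L_f via x↦r, Dx↦r'^{-1}Dx.
Differentiate: ansatz ord ≤ ord L₀ ⇒ L.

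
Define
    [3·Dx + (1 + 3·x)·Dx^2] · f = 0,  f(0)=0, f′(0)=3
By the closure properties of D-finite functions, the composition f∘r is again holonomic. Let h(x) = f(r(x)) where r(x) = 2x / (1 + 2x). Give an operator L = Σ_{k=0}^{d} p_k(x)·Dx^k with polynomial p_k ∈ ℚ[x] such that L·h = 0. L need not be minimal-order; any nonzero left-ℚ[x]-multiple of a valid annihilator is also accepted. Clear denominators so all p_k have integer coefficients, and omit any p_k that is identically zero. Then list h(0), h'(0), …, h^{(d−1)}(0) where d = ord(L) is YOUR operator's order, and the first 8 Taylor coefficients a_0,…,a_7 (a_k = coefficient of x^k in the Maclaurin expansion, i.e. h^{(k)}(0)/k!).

f: a_k = 0, 3, -9/2, 9, -81/4, 243/5, -243/2, 2187/7, …
Change of var in L_f (x↦r) gives L₀.
L = (10 + 32·x)·Dx + (1 + 10·x + 16·x^2)·Dx^2  (order 2).
h: a_k = 0, 6, -30, 168, -1020, 32736/5, -43680, 2097024/7, …
ICs: h(0) = 0, h′(0) = 6.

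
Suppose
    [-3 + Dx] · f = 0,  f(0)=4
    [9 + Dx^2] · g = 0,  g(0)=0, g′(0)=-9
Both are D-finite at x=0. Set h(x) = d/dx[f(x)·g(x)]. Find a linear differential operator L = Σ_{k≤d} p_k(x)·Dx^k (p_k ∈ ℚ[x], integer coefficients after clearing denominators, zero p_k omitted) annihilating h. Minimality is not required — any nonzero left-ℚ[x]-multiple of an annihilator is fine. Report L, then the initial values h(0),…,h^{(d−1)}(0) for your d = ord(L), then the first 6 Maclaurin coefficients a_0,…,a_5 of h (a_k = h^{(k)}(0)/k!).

L = 18 - 6·Dx + Dx^2  (order 2).
h: a_k = -36, -216, -324, 0, 486, 2916/5, …
ICs: h(0) = -36, h′(0) = -216.

f: a_k = 4, 12, 18, 18, 27/2, 81/10, …
g: a_k = 0, -9, 0, 27/2, 0, -243/40, …
h₀=f·g: eliminate ⇒ L₀, order ≤ 1·2.
Differentiate: ansatz ord ≤ ord L₀ ⇒ L.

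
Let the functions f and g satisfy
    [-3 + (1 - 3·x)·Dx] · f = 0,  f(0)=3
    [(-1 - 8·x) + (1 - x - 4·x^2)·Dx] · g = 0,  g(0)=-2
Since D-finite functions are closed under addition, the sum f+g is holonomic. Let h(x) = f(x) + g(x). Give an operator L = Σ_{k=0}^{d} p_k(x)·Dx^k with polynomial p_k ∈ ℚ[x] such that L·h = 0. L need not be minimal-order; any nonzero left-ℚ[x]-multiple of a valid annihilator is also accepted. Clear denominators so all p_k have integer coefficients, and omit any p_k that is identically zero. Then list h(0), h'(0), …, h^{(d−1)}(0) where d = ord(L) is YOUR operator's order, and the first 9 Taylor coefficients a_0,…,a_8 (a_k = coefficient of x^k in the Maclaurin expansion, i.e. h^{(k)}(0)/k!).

L = (6 - 72·x + 144·x^2 - 144·x^3) + (4 - 84·x^2 + 252·x^3 - 288·x^4)·Dx + (-1 + 8·x - 21·x^2 + 8·x^3 + 54·x^4 - 72·x^5)·Dx^2  (order 2).
h: a_k = 1, 7, 17, 63, 185, 599, 1825, 5679, 17353, …
ICs: h(0) = 1, h′(0) = 7.

f: a_k = 3, 9, 27, 81, 243, 729, 2187, 6561, 19683, …
g: a_k = -2, -2, -10, -18, -58, -130, -362, -882, -2330, …
f+g: L₀ = lclm(L_f,L_g), ord ≤ 1+1.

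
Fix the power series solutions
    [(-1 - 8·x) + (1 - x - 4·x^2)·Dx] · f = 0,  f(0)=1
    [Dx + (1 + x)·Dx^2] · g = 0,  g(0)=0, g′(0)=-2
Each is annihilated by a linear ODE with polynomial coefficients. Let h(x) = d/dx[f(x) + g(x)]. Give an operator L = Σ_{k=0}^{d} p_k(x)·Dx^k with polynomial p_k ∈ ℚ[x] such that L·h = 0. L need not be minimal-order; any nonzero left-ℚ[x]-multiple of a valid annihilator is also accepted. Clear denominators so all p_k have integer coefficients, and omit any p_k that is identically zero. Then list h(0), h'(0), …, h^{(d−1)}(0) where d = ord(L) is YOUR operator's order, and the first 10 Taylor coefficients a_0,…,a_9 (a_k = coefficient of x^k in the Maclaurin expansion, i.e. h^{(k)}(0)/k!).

L = (74 + 562·x + 1120·x^2 + 1728·x^3 + 768·x^4) + (52 + 576·x + 1636·x^2 + 3264·x^3 + 3488·x^4 + 1280·x^5)·Dx + (-11 - 41·x - 53·x^2 + 185·x^3 + 704·x^4 + 752·x^5 + 256·x^6)·Dx^2  (order 2).
h: a_k = -1, 12, 25, 118, 323, 1088, 3085, 9322, 26359, 75892, …
ICs: h(0) = -1, h′(0) = 12.

f: a_k = 1, 1, 5, 9, 29, 65, 181, 441, 1165, 2929, …
g: a_k = 0, -2, 1, -2/3, 1/2, -2/5, 1/3, -2/7, 1/4, -2/9, …
f+g: L₀ = lclm(L_f,L_g), ord ≤ 1+2.
h=h₀': d/dx-closure on L₀ ⇒ L.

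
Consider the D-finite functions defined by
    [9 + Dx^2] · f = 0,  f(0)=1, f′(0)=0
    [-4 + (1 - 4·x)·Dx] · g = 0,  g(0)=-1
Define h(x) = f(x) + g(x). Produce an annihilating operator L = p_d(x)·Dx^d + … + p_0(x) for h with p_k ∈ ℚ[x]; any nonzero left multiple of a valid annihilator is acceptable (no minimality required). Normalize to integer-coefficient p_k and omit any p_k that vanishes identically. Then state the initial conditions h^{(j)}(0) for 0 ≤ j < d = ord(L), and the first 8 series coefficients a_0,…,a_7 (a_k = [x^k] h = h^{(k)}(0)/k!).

L = (-3780 + 2592·x - 5184·x^2) + (369 - 2124·x + 3888·x^2 - 5184·x^3)·Dx + (-420 + 288·x - 576·x^2)·Dx^2 + (41 - 236·x + 432·x^2 - 576·x^3)·Dx^3  (order 3).
h: a_k = 0, -4, -41/2, -64, -2021/8, -1024, -327761/80, -16384, …
ICs: h(0) = 0, h′(0) = -4, h′′(0) = -41.

f: a_k = 1, 0, -9/2, 0, 27/8, 0, -81/80, 0, …
g: a_k = -1, -4, -16, -64, -256, -1024, -4096, -16384, …
Weyl lclm of L_f,L_g ⇒ L₀ (ord ≤ 3).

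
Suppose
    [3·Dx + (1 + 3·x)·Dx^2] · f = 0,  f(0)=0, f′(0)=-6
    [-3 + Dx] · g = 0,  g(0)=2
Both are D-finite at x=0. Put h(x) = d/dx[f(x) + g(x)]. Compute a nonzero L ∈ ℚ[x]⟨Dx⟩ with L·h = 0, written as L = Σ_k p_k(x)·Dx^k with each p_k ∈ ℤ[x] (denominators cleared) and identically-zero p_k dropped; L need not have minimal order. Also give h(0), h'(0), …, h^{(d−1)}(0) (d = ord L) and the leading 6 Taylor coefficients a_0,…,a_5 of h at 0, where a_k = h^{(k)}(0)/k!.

L = (-27 - 27·x) + (3 - 18·x - 27·x^2)·Dx + (2 + 9·x + 9·x^2)·Dx^2  (order 2).
h: a_k = 0, 36, -27, 189, -1863/4, 29403/20, …
ICs: h(0) = 0, h′(0) = 36.

f: a_k = 0, -6, 9, -18, 81/2, -486/5, …
g: a_k = 2, 6, 9, 9, 27/4, 81/20, …
Weyl lclm of L_f,L_g ⇒ L₀ (ord ≤ 3).
Derive L from L₀ (diff closure).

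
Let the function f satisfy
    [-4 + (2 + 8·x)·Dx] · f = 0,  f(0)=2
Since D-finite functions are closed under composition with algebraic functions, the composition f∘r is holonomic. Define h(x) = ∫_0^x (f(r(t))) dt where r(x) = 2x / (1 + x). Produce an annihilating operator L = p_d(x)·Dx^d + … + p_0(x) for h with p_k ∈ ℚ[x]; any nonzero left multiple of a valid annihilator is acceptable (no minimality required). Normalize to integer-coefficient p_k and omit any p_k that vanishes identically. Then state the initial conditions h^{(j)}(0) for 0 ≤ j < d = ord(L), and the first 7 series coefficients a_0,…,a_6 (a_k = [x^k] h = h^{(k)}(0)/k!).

L = -4·Dx + (1 + 10·x + 9·x^2)·Dx^2  (order 2).
h: a_k = 0, 2, 4, -8, 26, -568/5, 588, …
ICs: h(0) = 0, h′(0) = 2.

f: a_k = 2, 4, -4, 8, -20, 56, -168, …
f∘r: x↦r, Dx↦Dx/r' in L_f ⇒ L₀.
h=∫₀ˣh₀: take L = L₀·Dx.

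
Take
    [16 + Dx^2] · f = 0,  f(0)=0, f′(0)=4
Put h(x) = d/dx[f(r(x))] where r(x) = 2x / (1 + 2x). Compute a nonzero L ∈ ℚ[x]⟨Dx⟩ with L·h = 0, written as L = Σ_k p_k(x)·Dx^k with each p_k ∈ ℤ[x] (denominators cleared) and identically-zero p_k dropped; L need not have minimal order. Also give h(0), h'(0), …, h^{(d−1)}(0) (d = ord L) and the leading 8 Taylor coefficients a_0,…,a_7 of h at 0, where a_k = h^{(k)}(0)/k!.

f: a_k = 0, 4, 0, -32/3, 0, 128/15, 0, -1024/315, …
Substitute x→r, Dx→(1/r')Dx; clear ⇒ L₀.
Derive L from L₀ (diff closure).
L = (88 + 96·x + 96·x^2) + (12 + 72·x + 144·x^2 + 96·x^3)·Dx + (1 + 8·x + 24·x^2 + 32·x^3 + 16·x^4)·Dx^2  (order 2).
h: a_k = 8, -32, -160, 1792, -24704/3, 23040, -1260032/45, -5152768/45, …
ICs: h(0) = 8, h′(0) = -32.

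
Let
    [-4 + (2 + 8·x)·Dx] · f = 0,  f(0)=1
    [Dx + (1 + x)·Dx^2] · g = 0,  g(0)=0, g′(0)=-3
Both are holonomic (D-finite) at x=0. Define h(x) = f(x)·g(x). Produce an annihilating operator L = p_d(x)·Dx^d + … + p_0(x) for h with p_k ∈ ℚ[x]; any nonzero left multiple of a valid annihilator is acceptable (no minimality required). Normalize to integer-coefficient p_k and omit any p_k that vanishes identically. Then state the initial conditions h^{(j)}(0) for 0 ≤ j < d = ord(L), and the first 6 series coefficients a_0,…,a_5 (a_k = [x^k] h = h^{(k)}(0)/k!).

f: a_k = 1, 2, -2, 4, -10, 28, …
g: a_k = 0, -3, 3/2, -1, 3/4, -3/5, …
L₀ := L_f ⊗_s L_g (sym. prod.), ord ≤ 2.
L = (10 + 4·x) + (-3 - 12·x)·Dx + (1 + 9·x + 24·x^2 + 16·x^3)·Dx^2  (order 2).
h: a_k = 0, -3, -9/2, 8, -65/4, 389/10, …
ICs: h(0) = 0, h′(0) = -3.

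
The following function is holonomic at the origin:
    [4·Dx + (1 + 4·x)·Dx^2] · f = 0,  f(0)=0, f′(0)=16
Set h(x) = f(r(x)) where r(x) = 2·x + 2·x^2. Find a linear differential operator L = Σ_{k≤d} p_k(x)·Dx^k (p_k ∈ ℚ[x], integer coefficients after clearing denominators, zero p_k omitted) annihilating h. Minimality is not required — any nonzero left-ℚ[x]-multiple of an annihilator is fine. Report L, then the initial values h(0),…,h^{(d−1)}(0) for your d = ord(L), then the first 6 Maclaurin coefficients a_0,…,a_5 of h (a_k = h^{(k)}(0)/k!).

L = (6 + 16·x + 16·x^2)·Dx + (1 + 10·x + 24·x^2 + 16·x^3)·Dx^2  (order 2).
h: a_k = 0, 32, -96, 1280/3, -2176, 59392/5, …
ICs: h(0) = 0, h′(0) = 32.

f: a_k = 0, 16, -32, 256/3, -256, 4096/5, …
L₀ from L_f via x↦r, Dx↦r'^{-1}Dx.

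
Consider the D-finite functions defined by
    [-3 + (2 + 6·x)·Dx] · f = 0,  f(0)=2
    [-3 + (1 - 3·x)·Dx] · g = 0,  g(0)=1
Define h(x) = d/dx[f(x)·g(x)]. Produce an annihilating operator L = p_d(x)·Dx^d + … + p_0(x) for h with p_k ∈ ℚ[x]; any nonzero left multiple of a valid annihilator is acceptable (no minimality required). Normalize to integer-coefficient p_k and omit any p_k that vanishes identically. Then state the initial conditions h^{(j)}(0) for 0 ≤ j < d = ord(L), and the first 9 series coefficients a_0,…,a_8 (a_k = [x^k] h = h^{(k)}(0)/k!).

L = (11 + 54·x + 27·x^2) + (-2 - 2·x + 18·x^2 + 18·x^3)·Dx  (order 1).
h: a_k = 9, 99/2, 1863/8, 14499/16, 443475/128, 3147093/256, 44564499/1024, 302770467/2048, 16476265323/32768, …
ICs: h(0) = 9.

f: a_k = 2, 3, -9/4, 27/8, -405/64, 1701/128, -15309/512, 72171/1024, -2814669/16384, …
g: a_k = 1, 3, 9, 27, 81, 243, 729, 2187, 6561, …
f·g: L₀ = L_f ⊗_s L_g, ord ≤ 1·1.
Differentiate: ansatz ord ≤ ord L₀ ⇒ L.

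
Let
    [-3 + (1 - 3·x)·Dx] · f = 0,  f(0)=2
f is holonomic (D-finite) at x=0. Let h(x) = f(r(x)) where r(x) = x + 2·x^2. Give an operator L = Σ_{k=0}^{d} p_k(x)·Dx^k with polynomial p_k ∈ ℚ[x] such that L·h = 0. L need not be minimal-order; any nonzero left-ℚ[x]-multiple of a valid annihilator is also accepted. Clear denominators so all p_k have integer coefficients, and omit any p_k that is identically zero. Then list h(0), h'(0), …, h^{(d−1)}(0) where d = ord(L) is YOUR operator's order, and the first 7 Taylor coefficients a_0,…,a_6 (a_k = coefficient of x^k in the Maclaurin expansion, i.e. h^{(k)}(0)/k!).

L = (3 + 12·x) + (-1 + 3·x + 6·x^2)·Dx  (order 1).
h: a_k = 2, 6, 30, 126, 558, 2430, 10638, …
ICs: h(0) = 2.

f: a_k = 2, 6, 18, 54, 162, 486, 1458, …
Change of var in L_f (x↦r) gives L₀.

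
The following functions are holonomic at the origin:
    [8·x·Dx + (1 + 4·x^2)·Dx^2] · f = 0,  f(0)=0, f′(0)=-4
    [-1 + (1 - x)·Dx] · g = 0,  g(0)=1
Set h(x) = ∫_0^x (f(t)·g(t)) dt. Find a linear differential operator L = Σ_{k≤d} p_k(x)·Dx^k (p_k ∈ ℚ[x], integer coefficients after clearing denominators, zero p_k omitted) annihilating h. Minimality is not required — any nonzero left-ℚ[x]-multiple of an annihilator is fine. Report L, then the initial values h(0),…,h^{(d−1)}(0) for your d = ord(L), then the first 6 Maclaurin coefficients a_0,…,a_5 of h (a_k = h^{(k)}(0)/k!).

L = 8·x·Dx + (2 - 8·x + 16·x^2)·Dx^2 + (-1 + x - 4·x^2 + 4·x^3)·Dx^3  (order 3).
h: a_k = 0, 0, -2, -4/3, 1/3, 4/15, …
ICs: h(0) = 0, h′(0) = 0, h′′(0) = -4.

f: a_k = 0, -4, 0, 16/3, 0, -64/5, …
g: a_k = 1, 1, 1, 1, 1, 1, …
Product ⇒ symmetric product L₀, ord ≤ 2.
∫: right-multiply L₀ by Dx.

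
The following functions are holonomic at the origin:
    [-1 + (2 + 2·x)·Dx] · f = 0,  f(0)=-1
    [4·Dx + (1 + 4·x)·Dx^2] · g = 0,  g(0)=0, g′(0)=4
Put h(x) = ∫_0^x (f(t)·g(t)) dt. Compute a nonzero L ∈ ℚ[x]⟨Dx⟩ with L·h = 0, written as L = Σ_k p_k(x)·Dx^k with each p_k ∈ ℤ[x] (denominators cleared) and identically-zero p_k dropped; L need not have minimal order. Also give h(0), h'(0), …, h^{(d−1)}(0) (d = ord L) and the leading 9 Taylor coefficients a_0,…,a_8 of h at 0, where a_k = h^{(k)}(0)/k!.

f: a_k = -1, -1/2, 1/8, -1/16, 5/128, -7/256, 21/1024, -33/2048, 429/32768, …
g: a_k = 0, 4, -8, 64/3, -64, 1024/5, -2048/3, 16384/7, -8192, …
Product ⇒ symmetric product L₀, ord ≤ 2.
h=∫₀ˣh₀: take L = L₀·Dx.
L = (-5 + 4·x)·Dx + (12 + 12·x)·Dx^2 + (4 + 24·x + 36·x^2 + 16·x^3)·Dx^3  (order 3).
h: a_k = 0, 0, -2, 2, -101/24, 125/12, -81349/2880, 547691/6720, -52913387/215040, …
ICs: h(0) = 0, h′(0) = 0, h′′(0) = -4.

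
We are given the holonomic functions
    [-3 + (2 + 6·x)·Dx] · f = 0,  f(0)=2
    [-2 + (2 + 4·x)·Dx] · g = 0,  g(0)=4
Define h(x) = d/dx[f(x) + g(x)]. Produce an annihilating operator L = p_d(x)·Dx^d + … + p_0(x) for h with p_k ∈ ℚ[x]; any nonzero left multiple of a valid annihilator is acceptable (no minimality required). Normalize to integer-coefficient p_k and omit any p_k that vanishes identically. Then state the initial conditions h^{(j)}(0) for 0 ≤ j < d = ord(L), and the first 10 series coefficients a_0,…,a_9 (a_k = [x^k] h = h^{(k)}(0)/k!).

f: a_k = 2, 3, -9/4, 27/8, -405/64, 1701/128, -15309/512, 72171/1024, -2814669/16384, 14073345/32768, …
g: a_k = 4, 4, -2, 2, -5/2, 7/2, -21/4, 33/4, -429/32, 715/32, …
Sum ⇒ L₀ = lclm(L_f,L_g) in ℚ(x)⟨Dx⟩.
Differentiate: ansatz ord ≤ ord L₀ ⇒ L.
L = -9 + (-15 - 36·x)·Dx + (-2 - 10·x - 12·x^2)·Dx^2  (order 2).
h: a_k = 7, -17/2, 129/8, -565/16, 10745/128, -53991/256, 564333/1024, -3034317/2048, 133249545/32768, -742634035/65536, …
ICs: h(0) = 7, h′(0) = -17/2.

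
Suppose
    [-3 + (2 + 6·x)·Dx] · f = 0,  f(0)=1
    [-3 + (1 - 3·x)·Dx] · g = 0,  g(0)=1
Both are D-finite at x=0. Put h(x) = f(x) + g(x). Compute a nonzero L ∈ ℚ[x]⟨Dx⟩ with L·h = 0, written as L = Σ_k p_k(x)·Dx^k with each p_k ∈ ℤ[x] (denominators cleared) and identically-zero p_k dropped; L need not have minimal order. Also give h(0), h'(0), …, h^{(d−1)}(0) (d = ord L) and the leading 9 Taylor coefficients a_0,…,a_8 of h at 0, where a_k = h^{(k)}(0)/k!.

f: a_k = 1, 3/2, -9/8, 27/16, -405/128, 1701/256, -15309/1024, 72171/2048, -2814669/32768, …
g: a_k = 1, 3, 9, 27, 81, 243, 729, 2187, 6561, …
Weyl lclm of L_f,L_g ⇒ L₀ (ord ≤ 2).
L = (45 + 81·x) + (-27 - 126·x - 243·x^2)·Dx + (2 + 18·x - 18·x^2 - 162·x^3)·Dx^2  (order 2).
h: a_k = 2, 9/2, 63/8, 459/16, 9963/128, 63909/256, 731187/1024, 4551147/2048, 212176179/32768, …
ICs: h(0) = 2, h′(0) = 9/2.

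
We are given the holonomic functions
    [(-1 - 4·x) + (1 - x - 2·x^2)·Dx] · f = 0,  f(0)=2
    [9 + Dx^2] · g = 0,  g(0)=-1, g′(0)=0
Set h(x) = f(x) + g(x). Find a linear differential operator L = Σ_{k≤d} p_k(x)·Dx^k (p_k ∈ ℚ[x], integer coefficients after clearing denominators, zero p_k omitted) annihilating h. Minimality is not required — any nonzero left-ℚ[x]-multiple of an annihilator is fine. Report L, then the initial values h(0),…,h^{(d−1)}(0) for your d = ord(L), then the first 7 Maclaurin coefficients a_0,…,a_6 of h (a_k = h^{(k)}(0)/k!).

f: a_k = 2, 2, 6, 10, 22, 42, 86, …
g: a_k = -1, 0, 9/2, 0, -27/8, 0, 81/80, …
Weyl lclm of L_f,L_g ⇒ L₀ (ord ≤ 3).
L = (117 + 486·x + 135·x^2 + 360·x^3 + 540·x^4 + 432·x^5) + (-45 + 63·x + 81·x^2 - 153·x^3 - 18·x^4 + 324·x^5 + 216·x^6)·Dx + (13 + 54·x + 15·x^2 + 40·x^3 + 60·x^4 + 48·x^5)·Dx^2 + (-5 + 7·x + 9·x^2 - 17·x^3 - 2·x^4 + 36·x^5 + 24·x^6)·Dx^3  (order 3).
h: a_k = 1, 2, 21/2, 10, 149/8, 42, 6961/80, …
ICs: h(0) = 1, h′(0) = 2, h′′(0) = 21.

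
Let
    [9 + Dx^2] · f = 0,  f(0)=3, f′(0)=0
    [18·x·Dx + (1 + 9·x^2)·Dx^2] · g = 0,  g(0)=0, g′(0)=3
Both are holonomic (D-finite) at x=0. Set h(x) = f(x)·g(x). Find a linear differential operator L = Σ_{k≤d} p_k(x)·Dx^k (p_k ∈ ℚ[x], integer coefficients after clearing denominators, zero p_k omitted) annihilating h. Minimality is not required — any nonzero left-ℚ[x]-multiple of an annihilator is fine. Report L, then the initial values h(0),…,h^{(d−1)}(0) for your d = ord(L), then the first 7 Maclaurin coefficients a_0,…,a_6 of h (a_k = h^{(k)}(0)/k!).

L = (810 + 18954·x^2 + 72171·x^4 + 236196·x^6 + 531441·x^8) + (972·x + 14580·x^3 + 78732·x^5 + 236196·x^7)·Dx + (108 + 2592·x^2 + 13122·x^4 + 52488·x^6 + 118098·x^8)·Dx^2 + (108·x + 1620·x^3 + 8748·x^5 + 26244·x^7)·Dx^3 + (2 + 54·x^2 + 567·x^4 + 2916·x^6 + 6561·x^8)·Dx^4  (order 4).
h: a_k = 0, 9, 0, -135/2, 0, 11907/40, 0, …
ICs: h(0) = 0, h′(0) = 9, h′′(0) = 0, h′′′(0) = -405.

f: a_k = 3, 0, -27/2, 0, 81/8, 0, -243/80, …
g: a_k = 0, 3, 0, -9, 0, 243/5, 0, …
f·g: L₀ = L_f ⊗_s L_g, ord ≤ 2·2.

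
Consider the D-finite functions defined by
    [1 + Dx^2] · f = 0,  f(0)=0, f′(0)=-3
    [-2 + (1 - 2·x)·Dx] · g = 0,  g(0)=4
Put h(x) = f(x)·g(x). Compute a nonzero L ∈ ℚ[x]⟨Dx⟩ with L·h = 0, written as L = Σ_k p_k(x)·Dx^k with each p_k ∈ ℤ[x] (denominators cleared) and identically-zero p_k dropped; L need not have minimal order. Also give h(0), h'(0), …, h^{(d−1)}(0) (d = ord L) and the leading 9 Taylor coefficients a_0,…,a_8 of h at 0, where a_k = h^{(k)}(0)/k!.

f: a_k = 0, -3, 0, 1/2, 0, -1/40, 0, 1/1680, 0, …
g: a_k = 4, 8, 16, 32, 64, 128, 256, 512, 1024, …
f·g: L₀ = L_f ⊗_s L_g, ord ≤ 2·1.
L = (-1 + 2·x) + 4·Dx + (-1 + 2·x)·Dx^2  (order 2).
h: a_k = 0, -12, -24, -46, -92, -1841/10, -1841/5, -309287/420, -309287/210, …
ICs: h(0) = 0, h′(0) = -12.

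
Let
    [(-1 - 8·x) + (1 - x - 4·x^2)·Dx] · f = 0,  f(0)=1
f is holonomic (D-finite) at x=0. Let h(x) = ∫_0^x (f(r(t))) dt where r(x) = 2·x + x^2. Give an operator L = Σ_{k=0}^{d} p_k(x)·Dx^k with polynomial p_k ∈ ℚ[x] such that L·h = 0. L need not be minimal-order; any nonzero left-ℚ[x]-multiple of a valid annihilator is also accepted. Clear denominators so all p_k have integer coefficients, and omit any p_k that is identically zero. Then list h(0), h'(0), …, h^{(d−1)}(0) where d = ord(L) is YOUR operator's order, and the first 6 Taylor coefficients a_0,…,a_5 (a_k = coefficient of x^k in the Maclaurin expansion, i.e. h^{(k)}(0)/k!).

f: a_k = 1, 1, 5, 9, 29, 65, …
h₀=f(r): pull back L_f along r ⇒ L₀.
h=∫₀ˣh₀: take L = L₀·Dx.
L = (2 + 34·x + 48·x^2 + 16·x^3)·Dx + (-1 + 2·x + 17·x^2 + 16·x^3 + 4·x^4)·Dx^2  (order 2).
h: a_k = 0, 1, 1, 7, 23, 577/5, …
ICs: h(0) = 0, h′(0) = 1.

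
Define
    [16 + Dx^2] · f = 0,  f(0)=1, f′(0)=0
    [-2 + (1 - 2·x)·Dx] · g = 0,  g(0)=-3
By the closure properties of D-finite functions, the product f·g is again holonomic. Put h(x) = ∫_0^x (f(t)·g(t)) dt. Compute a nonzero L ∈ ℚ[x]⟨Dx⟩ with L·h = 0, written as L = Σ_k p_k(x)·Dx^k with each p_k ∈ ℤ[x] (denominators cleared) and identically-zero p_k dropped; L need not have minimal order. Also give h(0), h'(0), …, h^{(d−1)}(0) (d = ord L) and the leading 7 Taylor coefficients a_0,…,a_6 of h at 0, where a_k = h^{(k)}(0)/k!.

f: a_k = 1, 0, -8, 0, 32/3, 0, -256/45, …
g: a_k = -3, -6, -12, -24, -48, -96, -192, …
Product ⇒ symmetric product L₀, ord ≤ 2.
∫: right-multiply L₀ by Dx.
L = (-16 + 32·x)·Dx + 4·Dx^2 + (-1 + 2·x)·Dx^3  (order 3).
h: a_k = 0, -3, -3, 4, 6, 16/5, 16/3, …
ICs: h(0) = 0, h′(0) = -3, h′′(0) = -6.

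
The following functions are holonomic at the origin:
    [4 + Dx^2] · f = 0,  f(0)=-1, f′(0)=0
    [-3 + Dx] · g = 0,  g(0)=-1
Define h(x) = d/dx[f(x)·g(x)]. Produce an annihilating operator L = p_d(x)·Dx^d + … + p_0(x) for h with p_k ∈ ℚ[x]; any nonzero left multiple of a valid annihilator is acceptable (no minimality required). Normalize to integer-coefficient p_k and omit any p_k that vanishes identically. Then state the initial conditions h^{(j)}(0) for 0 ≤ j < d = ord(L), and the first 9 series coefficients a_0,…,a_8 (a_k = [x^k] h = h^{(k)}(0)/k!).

f: a_k = -1, 0, 2, 0, -2/3, 0, 4/45, 0, -2/315, …
g: a_k = -1, -3, -9/2, -9/2, -27/8, -81/40, -81/80, -243/560, -729/4480, …
L₀ := L_f ⊗_s L_g (sym. prod.), ord ≤ 2.
Derive L from L₀ (diff closure).
L = 13 - 6·Dx + Dx^2  (order 2).
h: a_k = 3, 5, -9/2, -119/6, -199/8, -407/24, -1483/240, -239/5040, 6267/4480, …
ICs: h(0) = 3, h′(0) = 5.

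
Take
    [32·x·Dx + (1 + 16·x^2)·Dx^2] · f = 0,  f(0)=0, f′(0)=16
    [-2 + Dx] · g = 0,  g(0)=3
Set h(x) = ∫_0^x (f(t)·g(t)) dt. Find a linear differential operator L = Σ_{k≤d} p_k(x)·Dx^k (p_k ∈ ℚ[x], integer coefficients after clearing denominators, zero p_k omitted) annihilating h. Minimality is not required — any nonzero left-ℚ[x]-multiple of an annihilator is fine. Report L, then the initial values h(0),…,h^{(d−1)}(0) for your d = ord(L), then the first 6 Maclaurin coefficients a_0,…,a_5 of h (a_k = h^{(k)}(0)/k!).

L = (4 - 64·x + 64·x^2)·Dx + (-4 + 32·x - 64·x^2)·Dx^2 + (1 + 16·x^2)·Dx^3  (order 3).
h: a_k = 0, 0, 24, 32, -40, -448/5, …
ICs: h(0) = 0, h′(0) = 0, h′′(0) = 48.

f: a_k = 0, 16, 0, -256/3, 0, 4096/5, …
g: a_k = 3, 6, 6, 4, 2, 4/5, …
h₀=f·g: eliminate ⇒ L₀, order ≤ 2·1.
Integrate: L := L₀·Dx.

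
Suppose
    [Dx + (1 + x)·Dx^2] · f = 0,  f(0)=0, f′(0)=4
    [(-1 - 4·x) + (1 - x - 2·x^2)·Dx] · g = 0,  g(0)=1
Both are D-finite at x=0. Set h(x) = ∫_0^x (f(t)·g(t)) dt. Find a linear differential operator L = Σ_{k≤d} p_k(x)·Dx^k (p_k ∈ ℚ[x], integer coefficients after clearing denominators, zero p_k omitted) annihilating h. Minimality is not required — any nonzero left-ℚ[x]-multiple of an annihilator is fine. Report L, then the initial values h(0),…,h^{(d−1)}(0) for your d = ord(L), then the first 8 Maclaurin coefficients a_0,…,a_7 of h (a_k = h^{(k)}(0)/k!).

L = (5 + 8·x)·Dx + (1 + 11·x + 10·x^2)·Dx^2 + (-1 + 3·x^2 + 2·x^3)·Dx^3  (order 3).
h: a_k = 0, 0, 2, 2/3, 17/6, 43/15, 63/10, 47/5, …
ICs: h(0) = 0, h′(0) = 0, h′′(0) = 4.

f: a_k = 0, 4, -2, 4/3, -1, 4/5, -2/3, 4/7, …
g: a_k = 1, 1, 3, 5, 11, 21, 43, 85, …
f·g: L₀ = L_f ⊗_s L_g, ord ≤ 2·1.
Integrate: L := L₀·Dx.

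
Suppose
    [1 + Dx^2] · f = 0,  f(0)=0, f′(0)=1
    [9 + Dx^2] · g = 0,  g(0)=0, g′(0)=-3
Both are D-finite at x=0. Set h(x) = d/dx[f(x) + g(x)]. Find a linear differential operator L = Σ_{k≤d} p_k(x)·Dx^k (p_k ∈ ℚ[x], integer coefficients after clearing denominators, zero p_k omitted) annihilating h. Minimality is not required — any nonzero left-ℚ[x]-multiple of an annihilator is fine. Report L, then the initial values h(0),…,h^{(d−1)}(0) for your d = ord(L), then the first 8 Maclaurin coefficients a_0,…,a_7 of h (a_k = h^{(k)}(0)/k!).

f: a_k = 0, 1, 0, -1/6, 0, 1/120, 0, -1/5040, …
g: a_k = 0, -3, 0, 9/2, 0, -81/40, 0, 243/560, …
L₀ := lclm(L_f,L_g); ord L₀ ≤ 2+2.
Differentiate: ansatz ord ≤ ord L₀ ⇒ L.
L = 9 + 10·Dx^2 + Dx^4  (order 4).
h: a_k = -2, 0, 13, 0, -121/12, 0, 1093/360, 0, …
ICs: h(0) = -2, h′(0) = 0, h′′(0) = 26, h′′′(0) = 0.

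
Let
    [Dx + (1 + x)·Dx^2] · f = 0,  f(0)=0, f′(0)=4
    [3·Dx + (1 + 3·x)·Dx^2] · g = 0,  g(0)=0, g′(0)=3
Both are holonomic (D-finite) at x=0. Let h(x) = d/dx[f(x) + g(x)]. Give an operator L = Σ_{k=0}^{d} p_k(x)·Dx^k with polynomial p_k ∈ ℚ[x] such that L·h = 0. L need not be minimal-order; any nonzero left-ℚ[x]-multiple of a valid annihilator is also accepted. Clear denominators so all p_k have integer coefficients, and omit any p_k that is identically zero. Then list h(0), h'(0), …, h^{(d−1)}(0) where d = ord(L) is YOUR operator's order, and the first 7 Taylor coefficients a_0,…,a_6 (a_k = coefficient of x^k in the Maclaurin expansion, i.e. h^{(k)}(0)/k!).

f: a_k = 0, 4, -2, 4/3, -1, 4/5, -2/3, …
g: a_k = 0, 3, -9/2, 9, -81/4, 243/5, -243/2, …
h₀=f+g: left-lcm gives L₀, ord ≤ 4.
Differentiate: ansatz ord ≤ ord L₀ ⇒ L.
L = 6 + (8 + 12·x)·Dx + (1 + 4·x + 3·x^2)·Dx^2  (order 2).
h: a_k = 7, -13, 31, -85, 247, -733, 2191, …
ICs: h(0) = 7, h′(0) = -13.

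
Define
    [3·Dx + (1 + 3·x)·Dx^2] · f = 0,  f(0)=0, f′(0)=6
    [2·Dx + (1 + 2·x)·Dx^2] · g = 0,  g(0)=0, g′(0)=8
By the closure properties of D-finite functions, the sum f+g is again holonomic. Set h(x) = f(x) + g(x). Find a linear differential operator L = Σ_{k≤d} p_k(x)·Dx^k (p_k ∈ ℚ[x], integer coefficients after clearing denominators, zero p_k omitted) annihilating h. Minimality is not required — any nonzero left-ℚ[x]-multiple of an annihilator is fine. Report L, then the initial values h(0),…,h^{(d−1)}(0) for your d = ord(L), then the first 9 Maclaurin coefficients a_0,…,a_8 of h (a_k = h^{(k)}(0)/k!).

L = 12·Dx + (10 + 24·x)·Dx^2 + (1 + 5·x + 6·x^2)·Dx^3  (order 3).
h: a_k = 0, 14, -17, 86/3, -113/2, 614/5, -857/3, 698, -7073/4, …
ICs: h(0) = 0, h′(0) = 14, h′′(0) = -34.

f: a_k = 0, 6, -9, 18, -81/2, 486/5, -243, 4374/7, -6561/4, …
g: a_k = 0, 8, -8, 32/3, -16, 128/5, -128/3, 512/7, -128, …
f+g: L₀ = lclm(L_f,L_g), ord ≤ 2+2.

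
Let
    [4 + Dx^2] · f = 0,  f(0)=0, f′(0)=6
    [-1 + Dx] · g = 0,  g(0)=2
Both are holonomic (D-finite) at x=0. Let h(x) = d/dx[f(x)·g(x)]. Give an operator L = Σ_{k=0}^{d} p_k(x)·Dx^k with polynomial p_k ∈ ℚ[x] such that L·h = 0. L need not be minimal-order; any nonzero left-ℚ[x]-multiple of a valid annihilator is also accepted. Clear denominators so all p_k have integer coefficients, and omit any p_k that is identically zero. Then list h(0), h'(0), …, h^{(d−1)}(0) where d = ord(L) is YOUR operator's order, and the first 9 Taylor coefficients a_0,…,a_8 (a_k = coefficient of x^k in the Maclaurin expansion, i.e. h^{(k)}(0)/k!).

f: a_k = 0, 6, 0, -4, 0, 4/5, 0, -8/105, 0, …
g: a_k = 2, 2, 1, 1/3, 1/12, 1/60, 1/360, 1/2520, 1/20160, …
h₀=f·g: eliminate ⇒ L₀, order ≤ 2·1.
h₀' ⇒ L via d/dx closure of L₀.
L = 5 - 2·Dx + Dx^2  (order 2).
h: a_k = 12, 24, -6, -24, -19/2, 11/5, 139/60, 2/5, -359/3360, …
ICs: h(0) = 12, h′(0) = 24.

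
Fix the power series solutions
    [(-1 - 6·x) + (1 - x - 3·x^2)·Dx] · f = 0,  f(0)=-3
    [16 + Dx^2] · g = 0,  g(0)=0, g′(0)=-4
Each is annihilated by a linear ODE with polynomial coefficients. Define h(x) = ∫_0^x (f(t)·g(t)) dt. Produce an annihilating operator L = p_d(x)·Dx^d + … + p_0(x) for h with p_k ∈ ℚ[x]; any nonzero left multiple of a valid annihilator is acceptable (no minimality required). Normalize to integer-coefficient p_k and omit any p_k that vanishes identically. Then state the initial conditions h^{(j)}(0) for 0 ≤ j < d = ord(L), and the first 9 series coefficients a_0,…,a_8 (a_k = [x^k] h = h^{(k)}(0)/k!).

f: a_k = -3, -3, -12, -21, -57, -120, -291, -651, -1524, …
g: a_k = 0, -4, 0, 32/3, 0, -128/15, 0, 1024/315, 0, …
f·g: L₀ = L_f ⊗_s L_g, ord ≤ 1·2.
∫: right-multiply L₀ by Dx.
L = (-10 + 16·x + 48·x^2)·Dx + (2 + 12·x)·Dx^2 + (-1 + x + 3·x^2)·Dx^3  (order 3).
h: a_k = 0, 0, 6, 4, 4, 52/5, 314/15, 1408/35, 17027/210, …
ICs: h(0) = 0, h′(0) = 0, h′′(0) = 12.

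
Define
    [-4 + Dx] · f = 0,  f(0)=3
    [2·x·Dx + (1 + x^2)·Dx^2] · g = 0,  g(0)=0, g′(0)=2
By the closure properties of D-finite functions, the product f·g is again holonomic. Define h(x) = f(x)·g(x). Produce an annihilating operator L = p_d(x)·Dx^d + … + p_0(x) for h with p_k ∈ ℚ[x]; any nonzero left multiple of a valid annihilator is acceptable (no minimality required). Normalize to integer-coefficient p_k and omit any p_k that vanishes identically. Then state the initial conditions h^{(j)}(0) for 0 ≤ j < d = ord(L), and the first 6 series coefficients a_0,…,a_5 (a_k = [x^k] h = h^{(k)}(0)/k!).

L = (16 - 8·x + 16·x^2) + (-8 + 2·x - 8·x^2)·Dx + (1 + x^2)·Dx^2  (order 2).
h: a_k = 0, 6, 24, 46, 56, 246/5, …
ICs: h(0) = 0, h′(0) = 6.

f: a_k = 3, 12, 24, 32, 32, 128/5, …
g: a_k = 0, 2, 0, -2/3, 0, 2/5, …
Sym-product of L_f,L_g gives L₀ (≤ ord 2).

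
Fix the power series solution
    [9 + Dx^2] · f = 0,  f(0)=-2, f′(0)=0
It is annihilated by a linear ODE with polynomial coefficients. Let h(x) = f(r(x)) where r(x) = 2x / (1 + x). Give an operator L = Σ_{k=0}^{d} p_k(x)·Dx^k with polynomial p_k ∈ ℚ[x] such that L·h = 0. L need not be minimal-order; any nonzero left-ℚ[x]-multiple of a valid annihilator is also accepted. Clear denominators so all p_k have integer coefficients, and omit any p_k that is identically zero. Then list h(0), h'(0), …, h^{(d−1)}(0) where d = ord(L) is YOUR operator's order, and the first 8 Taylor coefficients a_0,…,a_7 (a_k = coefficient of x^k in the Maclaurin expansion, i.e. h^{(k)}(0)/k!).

L = 36 + (2 + 6·x + 6·x^2 + 2·x^3)·Dx + (1 + 4·x + 6·x^2 + 4·x^3 + x^4)·Dx^2  (order 2).
h: a_k = -2, 0, 36, -72, 0, 288, -3852/5, 5832/5, …
ICs: h(0) = -2, h′(0) = 0.

f: a_k = -2, 0, 9, 0, -27/4, 0, 81/40, 0, …
L₀ from L_f via x↦r, Dx↦r'^{-1}Dx.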